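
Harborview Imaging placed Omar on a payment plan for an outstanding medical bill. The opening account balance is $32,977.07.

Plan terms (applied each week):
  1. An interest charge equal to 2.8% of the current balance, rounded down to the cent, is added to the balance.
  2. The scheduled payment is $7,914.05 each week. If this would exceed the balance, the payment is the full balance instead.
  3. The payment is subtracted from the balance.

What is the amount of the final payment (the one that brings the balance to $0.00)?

Week 1: $32,977.07 +$923.35 interest = $33,900.42; pay $7,914.05 → $25,986.37
Week 2: $25,986.37 +$727.61 interest = $26,713.98; pay $7,914.05 → $18,799.93
Week 3: $18,799.93 +$526.39 interest = $19,326.32; pay $7,914.05 → $11,412.27
Week 4: $11,412.27 +$319.54 interest = $11,731.81; pay $7,914.05 → $3,817.76
Week 5: $3,817.76 +$106.89 interest = $3,924.65; pay $3,924.65 → $0.00

$3,924.65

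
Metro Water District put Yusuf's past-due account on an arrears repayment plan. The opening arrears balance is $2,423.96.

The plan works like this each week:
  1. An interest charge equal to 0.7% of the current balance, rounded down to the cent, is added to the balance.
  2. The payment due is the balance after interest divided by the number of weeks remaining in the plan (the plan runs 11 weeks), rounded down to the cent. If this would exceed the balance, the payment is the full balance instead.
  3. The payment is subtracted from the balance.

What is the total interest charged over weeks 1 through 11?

$104.17

Week 1: opening $2,423.96; interest $16.96 → $2,440.92; payment $221.90; balance $2,219.02
Week 2: opening $2,219.02; interest $15.53 → $2,234.55; payment $223.45; balance $2,011.10
Week 3: opening $2,011.10; interest $14.07 → $2,025.17; payment $225.01; balance $1,800.16
Week 4: opening $1,800.16; interest $12.60 → $1,812.76; payment $226.59; balance $1,586.17
Week 5: opening $1,586.17; interest $11.10 → $1,597.27; payment $228.18; balance $1,369.09
Week 6: opening $1,369.09; interest $9.58 → $1,378.67; payment $229.77; balance $1,148.90
Week 7: opening $1,148.90; interest $8.04 → $1,156.94; payment $231.38; balance $925.56
Week 8: opening $925.56; interest $6.47 → $932.03; payment $233.00; balance $699.03
Week 9: opening $699.03; interest $4.89 → $703.92; payment $234.64; balance $469.28
Week 10: opening $469.28; interest $3.28 → $472.56; payment $236.28; balance $236.28
Week 11: opening $236.28; interest $1.65 → $237.93; payment $237.93; balance $0.00
Total interest: $16.96 + $15.53 + $14.07 + $12.60 + $11.10 + $9.58 + $8.04 + $6.47 + $4.89 + $3.28 + $1.65 = $104.17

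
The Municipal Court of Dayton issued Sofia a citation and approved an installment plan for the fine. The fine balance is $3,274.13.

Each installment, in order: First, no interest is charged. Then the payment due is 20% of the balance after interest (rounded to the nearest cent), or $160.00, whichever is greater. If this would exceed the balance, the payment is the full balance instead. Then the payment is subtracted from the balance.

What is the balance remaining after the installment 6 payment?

# | Opening | Payment | End bal
1 | $3,274.13 | $654.83 | $2,619.30
2 | $2,619.30 | $523.86 | $2,095.44
3 | $2,095.44 | $419.09 | $1,676.35
4 | $1,676.35 | $335.27 | $1,341.08
5 | $1,341.08 | $268.22 | $1,072.86
6 | $1,072.86 | $214.57 | $858.29

$858.29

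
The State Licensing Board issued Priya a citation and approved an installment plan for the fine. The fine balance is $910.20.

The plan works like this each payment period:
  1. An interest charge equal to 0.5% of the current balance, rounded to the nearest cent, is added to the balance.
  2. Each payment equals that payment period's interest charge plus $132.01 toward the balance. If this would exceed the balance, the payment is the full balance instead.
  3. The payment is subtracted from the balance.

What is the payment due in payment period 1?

Payment period 1: opening $910.20; interest $4.55 → $914.75; payment $136.56; balance $778.19

$136.56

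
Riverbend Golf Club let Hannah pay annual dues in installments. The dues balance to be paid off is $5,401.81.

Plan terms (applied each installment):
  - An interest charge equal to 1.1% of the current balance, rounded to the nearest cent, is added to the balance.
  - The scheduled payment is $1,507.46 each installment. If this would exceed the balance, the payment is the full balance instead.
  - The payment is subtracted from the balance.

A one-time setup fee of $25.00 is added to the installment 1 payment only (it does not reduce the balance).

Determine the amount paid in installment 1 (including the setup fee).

$1,532.46

Installment 1: opening $5,401.81; interest $59.42 → $5,461.23; payment $1,507.46 (+ $25.00 fee); balance $3,953.77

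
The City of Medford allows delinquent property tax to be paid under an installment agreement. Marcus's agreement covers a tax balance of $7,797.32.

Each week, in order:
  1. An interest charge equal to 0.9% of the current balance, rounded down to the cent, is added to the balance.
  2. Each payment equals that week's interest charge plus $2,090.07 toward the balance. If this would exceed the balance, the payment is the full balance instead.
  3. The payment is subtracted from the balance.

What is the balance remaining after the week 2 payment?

$3,617.18

Week 1: opening $7,797.32; interest $70.17 → $7,867.49; payment $2,160.24; balance $5,707.25
Week 2: opening $5,707.25; interest $51.36 → $5,758.61; payment $2,141.43; balance $3,617.18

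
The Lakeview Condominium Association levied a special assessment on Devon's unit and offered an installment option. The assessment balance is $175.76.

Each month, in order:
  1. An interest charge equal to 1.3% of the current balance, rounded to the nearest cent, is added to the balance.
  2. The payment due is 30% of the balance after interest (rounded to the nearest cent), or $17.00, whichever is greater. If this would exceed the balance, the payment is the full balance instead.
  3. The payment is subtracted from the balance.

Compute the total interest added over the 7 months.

# | Opening | Interest | Payment | End bal
1 | $175.76 | $2.28 | $53.41 | $124.63
2 | $124.63 | $1.62 | $37.88 | $88.37
3 | $88.37 | $1.15 | $26.86 | $62.66
4 | $62.66 | $0.81 | $19.04 | $44.43
5 | $44.43 | $0.58 | $17.00 | $28.01
6 | $28.01 | $0.36 | $17.00 | $11.37
7 | $11.37 | $0.15 | $11.52 | $0.00
Total interest: $2.28 + $1.62 + $1.15 + $0.81 + $0.58 + $0.36 + $0.15 = $6.95

$6.95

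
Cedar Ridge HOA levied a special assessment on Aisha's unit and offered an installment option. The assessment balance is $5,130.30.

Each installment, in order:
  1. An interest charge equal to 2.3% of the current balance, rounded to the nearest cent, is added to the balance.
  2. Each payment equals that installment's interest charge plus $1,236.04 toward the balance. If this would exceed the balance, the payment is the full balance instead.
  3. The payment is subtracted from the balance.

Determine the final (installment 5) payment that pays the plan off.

$190.42

# | Opening | Interest | Payment | End bal
1 | $5,130.30 | $118.00 | $1,354.04 | $3,894.26
2 | $3,894.26 | $89.57 | $1,325.61 | $2,658.22
3 | $2,658.22 | $61.14 | $1,297.18 | $1,422.18
4 | $1,422.18 | $32.71 | $1,268.75 | $186.14
5 | $186.14 | $4.28 | $190.42 | $0.00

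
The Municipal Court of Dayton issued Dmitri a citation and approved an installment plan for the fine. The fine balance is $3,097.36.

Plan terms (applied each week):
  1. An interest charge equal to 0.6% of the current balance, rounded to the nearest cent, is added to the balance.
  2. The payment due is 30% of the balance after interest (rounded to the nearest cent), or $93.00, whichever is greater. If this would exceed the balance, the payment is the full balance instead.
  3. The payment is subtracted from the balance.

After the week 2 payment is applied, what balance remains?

Week 1: opening $3,097.36; interest $18.58 → $3,115.94; payment $934.78; balance $2,181.16
Week 2: opening $2,181.16; interest $13.09 → $2,194.25; payment $658.28; balance $1,535.97

$1,535.97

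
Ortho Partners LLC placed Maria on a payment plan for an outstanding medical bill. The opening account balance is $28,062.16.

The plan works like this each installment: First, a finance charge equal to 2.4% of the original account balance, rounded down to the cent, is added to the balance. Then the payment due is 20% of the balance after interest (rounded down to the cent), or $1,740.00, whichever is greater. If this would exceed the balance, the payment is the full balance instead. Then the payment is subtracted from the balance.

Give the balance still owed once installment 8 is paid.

Installment 1: opening $28,062.16; interest $673.49 → $28,735.65; payment $5,747.13; balance $22,988.52
Installment 2: opening $22,988.52; interest $673.49 → $23,662.01; payment $4,732.40; balance $18,929.61
Installment 3: opening $18,929.61; interest $673.49 → $19,603.10; payment $3,920.62; balance $15,682.48
Installment 4: opening $15,682.48; interest $673.49 → $16,355.97; payment $3,271.19; balance $13,084.78
Installment 5: opening $13,084.78; interest $673.49 → $13,758.27; payment $2,751.65; balance $11,006.62
Installment 6: opening $11,006.62; interest $673.49 → $11,680.11; payment $2,336.02; balance $9,344.09
Installment 7: opening $9,344.09; interest $673.49 → $10,017.58; payment $2,003.51; balance $8,014.07
Installment 8: opening $8,014.07; interest $673.49 → $8,687.56; payment $1,740.00; balance $6,947.56

$6,947.56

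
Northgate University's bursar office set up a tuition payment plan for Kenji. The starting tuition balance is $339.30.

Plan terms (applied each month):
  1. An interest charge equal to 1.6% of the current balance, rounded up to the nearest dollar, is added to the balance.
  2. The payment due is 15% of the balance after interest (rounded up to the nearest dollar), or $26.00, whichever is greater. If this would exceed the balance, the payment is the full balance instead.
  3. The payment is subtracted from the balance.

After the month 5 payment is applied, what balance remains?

Month 1: opening $339.30; interest $6.00 → $345.30; payment $52.00; balance $293.30
Month 2: opening $293.30; interest $5.00 → $298.30; payment $45.00; balance $253.30
Month 3: opening $253.30; interest $5.00 → $258.30; payment $39.00; balance $219.30
Month 4: opening $219.30; interest $4.00 → $223.30; payment $34.00; balance $189.30
Month 5: opening $189.30; interest $4.00 → $193.30; payment $29.00; balance $164.30

$164.30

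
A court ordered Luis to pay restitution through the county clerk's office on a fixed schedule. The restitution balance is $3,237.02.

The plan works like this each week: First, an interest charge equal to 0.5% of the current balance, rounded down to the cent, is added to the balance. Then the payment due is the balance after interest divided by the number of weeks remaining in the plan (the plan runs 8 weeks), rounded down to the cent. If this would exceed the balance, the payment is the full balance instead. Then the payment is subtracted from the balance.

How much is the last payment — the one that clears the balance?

$421.09

Week 1: $3,237.02 +$16.18 interest = $3,253.20; pay $406.65 → $2,846.55
Week 2: $2,846.55 +$14.23 interest = $2,860.78; pay $408.68 → $2,452.10
Week 3: $2,452.10 +$12.26 interest = $2,464.36; pay $410.72 → $2,053.64
Week 4: $2,053.64 +$10.26 interest = $2,063.90; pay $412.78 → $1,651.12
Week 5: $1,651.12 +$8.25 interest = $1,659.37; pay $414.84 → $1,244.53
Week 6: $1,244.53 +$6.22 interest = $1,250.75; pay $416.91 → $833.84
Week 7: $833.84 +$4.16 interest = $838.00; pay $419.00 → $419.00
Week 8: $419.00 +$2.09 interest = $421.09; pay $421.09 → $0.00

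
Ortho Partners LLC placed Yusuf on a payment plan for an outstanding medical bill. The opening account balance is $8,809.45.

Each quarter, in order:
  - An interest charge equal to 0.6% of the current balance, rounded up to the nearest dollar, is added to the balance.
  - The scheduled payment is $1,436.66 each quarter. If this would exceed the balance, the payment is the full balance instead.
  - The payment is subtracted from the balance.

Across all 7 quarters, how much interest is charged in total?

Quarter 1: $8,809.45 +$53.00 interest = $8,862.45; pay $1,436.66 → $7,425.79
Quarter 2: $7,425.79 +$45.00 interest = $7,470.79; pay $1,436.66 → $6,034.13
Quarter 3: $6,034.13 +$37.00 interest = $6,071.13; pay $1,436.66 → $4,634.47
Quarter 4: $4,634.47 +$28.00 interest = $4,662.47; pay $1,436.66 → $3,225.81
Quarter 5: $3,225.81 +$20.00 interest = $3,245.81; pay $1,436.66 → $1,809.15
Quarter 6: $1,809.15 +$11.00 interest = $1,820.15; pay $1,436.66 → $383.49
Quarter 7: $383.49 +$3.00 interest = $386.49; pay $386.49 → $0.00
Total interest: $53.00 + $45.00 + $37.00 + $28.00 + $20.00 + $11.00 + $3.00 = $197.00

$197.00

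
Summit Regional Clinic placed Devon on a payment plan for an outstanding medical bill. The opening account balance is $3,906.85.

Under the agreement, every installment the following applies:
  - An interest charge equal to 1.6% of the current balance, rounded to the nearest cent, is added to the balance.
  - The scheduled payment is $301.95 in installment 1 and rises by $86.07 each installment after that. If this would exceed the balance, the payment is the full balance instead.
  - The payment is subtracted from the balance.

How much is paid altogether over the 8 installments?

Installment 1: opening $3,906.85; interest $62.51 → $3,969.36; payment $301.95; balance $3,667.41
Installment 2: opening $3,667.41; interest $58.68 → $3,726.09; payment $388.02; balance $3,338.07
Installment 3: opening $3,338.07; interest $53.41 → $3,391.48; payment $474.09; balance $2,917.39
Installment 4: opening $2,917.39; interest $46.68 → $2,964.07; payment $560.16; balance $2,403.91
Installment 5: opening $2,403.91; interest $38.46 → $2,442.37; payment $646.23; balance $1,796.14
Installment 6: opening $1,796.14; interest $28.74 → $1,824.88; payment $732.30; balance $1,092.58
Installment 7: opening $1,092.58; interest $17.48 → $1,110.06; payment $818.37; balance $291.69
Installment 8: opening $291.69; interest $4.67 → $296.36; payment $296.36; balance $0.00
Total paid: $4,217.48

$4,217.48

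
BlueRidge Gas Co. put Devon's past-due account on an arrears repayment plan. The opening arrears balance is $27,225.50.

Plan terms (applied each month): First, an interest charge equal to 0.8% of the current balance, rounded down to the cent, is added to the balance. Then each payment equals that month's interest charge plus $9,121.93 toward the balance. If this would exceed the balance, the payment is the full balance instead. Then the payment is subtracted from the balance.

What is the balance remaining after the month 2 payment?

# | Opening | Interest | Payment | End bal
1 | $27,225.50 | $217.80 | $9,339.73 | $18,103.57
2 | $18,103.57 | $144.82 | $9,266.75 | $8,981.64

$8,981.64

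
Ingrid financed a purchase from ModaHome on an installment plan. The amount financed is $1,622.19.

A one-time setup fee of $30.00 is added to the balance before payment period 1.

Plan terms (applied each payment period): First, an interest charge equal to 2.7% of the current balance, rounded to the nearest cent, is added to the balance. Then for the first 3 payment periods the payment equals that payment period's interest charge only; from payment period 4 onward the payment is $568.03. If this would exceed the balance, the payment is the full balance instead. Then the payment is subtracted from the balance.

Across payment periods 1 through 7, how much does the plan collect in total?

Payment period 1: opening $1,652.19; interest $44.61 → $1,696.80; payment $44.61; balance $1,652.19
Payment period 2: opening $1,652.19; interest $44.61 → $1,696.80; payment $44.61; balance $1,652.19
Payment period 3: opening $1,652.19; interest $44.61 → $1,696.80; payment $44.61; balance $1,652.19
Payment period 4: opening $1,652.19; interest $44.61 → $1,696.80; payment $568.03; balance $1,128.77
Payment period 5: opening $1,128.77; interest $30.48 → $1,159.25; payment $568.03; balance $591.22
Payment period 6: opening $591.22; interest $15.96 → $607.18; payment $568.03; balance $39.15
Payment period 7: opening $39.15; interest $1.06 → $40.21; payment $40.21; balance $0.00
Total paid: $1,878.13

$1,878.13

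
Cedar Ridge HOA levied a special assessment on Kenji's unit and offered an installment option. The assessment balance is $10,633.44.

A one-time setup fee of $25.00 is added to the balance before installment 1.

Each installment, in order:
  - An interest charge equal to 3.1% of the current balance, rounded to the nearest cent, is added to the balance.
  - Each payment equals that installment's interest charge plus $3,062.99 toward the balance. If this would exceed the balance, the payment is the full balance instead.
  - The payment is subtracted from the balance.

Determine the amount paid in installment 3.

# | Opening | Interest | Payment | End bal
1 | $10,658.44 | $330.41 | $3,393.40 | $7,595.45
2 | $7,595.45 | $235.46 | $3,298.45 | $4,532.46
3 | $4,532.46 | $140.51 | $3,203.50 | $1,469.47

$3,203.50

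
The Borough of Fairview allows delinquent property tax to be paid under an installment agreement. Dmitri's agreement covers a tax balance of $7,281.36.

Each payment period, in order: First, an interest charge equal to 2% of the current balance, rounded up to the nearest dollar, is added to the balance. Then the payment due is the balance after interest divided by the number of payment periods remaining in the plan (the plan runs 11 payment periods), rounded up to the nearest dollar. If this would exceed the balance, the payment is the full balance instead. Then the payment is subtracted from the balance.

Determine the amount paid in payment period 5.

$731.00

# | Opening | Interest | Payment | End bal
1 | $7,281.36 | $146.00 | $676.00 | $6,751.36
2 | $6,751.36 | $136.00 | $689.00 | $6,198.36
3 | $6,198.36 | $124.00 | $703.00 | $5,619.36
4 | $5,619.36 | $113.00 | $717.00 | $5,015.36
5 | $5,015.36 | $101.00 | $731.00 | $4,385.36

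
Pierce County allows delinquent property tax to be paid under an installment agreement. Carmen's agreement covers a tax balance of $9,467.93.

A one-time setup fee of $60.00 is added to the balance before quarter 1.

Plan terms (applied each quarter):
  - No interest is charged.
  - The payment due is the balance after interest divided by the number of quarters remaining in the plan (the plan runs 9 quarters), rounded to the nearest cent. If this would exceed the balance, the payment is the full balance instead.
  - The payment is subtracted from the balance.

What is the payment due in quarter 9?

Quarter 1: $9,527.93 − $1,058.66 → $8,469.27
Quarter 2: $8,469.27 − $1,058.66 → $7,410.61
Quarter 3: $7,410.61 − $1,058.66 → $6,351.95
Quarter 4: $6,351.95 − $1,058.66 → $5,293.29
Quarter 5: $5,293.29 − $1,058.66 → $4,234.63
Quarter 6: $4,234.63 − $1,058.66 → $3,175.97
Quarter 7: $3,175.97 − $1,058.66 → $2,117.31
Quarter 8: $2,117.31 − $1,058.66 → $1,058.65
Quarter 9: $1,058.65 − $1,058.65 → $0.00

$1,058.65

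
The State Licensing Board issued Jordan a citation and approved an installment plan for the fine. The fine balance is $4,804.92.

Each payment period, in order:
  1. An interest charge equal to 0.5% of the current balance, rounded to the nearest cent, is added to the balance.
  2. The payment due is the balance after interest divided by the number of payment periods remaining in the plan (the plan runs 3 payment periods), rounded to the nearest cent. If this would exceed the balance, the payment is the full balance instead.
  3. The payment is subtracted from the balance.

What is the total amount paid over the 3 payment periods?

Payment period 1: opening $4,804.92; interest $24.02 → $4,828.94; payment $1,609.65; balance $3,219.29
Payment period 2: opening $3,219.29; interest $16.10 → $3,235.39; payment $1,617.70; balance $1,617.69
Payment period 3: opening $1,617.69; interest $8.09 → $1,625.78; payment $1,625.78; balance $0.00
Total paid: $4,853.13

$4,853.13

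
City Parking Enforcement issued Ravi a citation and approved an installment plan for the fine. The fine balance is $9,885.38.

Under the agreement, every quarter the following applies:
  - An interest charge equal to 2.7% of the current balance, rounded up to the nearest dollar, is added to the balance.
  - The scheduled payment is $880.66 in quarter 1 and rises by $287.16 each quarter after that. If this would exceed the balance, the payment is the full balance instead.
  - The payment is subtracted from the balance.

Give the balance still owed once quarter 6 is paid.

Quarter 1: opening $9,885.38; interest $267.00 → $10,152.38; payment $880.66; balance $9,271.72
Quarter 2: opening $9,271.72; interest $251.00 → $9,522.72; payment $1,167.82; balance $8,354.90
Quarter 3: opening $8,354.90; interest $226.00 → $8,580.90; payment $1,454.98; balance $7,125.92
Quarter 4: opening $7,125.92; interest $193.00 → $7,318.92; payment $1,742.14; balance $5,576.78
Quarter 5: opening $5,576.78; interest $151.00 → $5,727.78; payment $2,029.30; balance $3,698.48
Quarter 6: opening $3,698.48; interest $100.00 → $3,798.48; payment $2,316.46; balance $1,482.02

$1,482.02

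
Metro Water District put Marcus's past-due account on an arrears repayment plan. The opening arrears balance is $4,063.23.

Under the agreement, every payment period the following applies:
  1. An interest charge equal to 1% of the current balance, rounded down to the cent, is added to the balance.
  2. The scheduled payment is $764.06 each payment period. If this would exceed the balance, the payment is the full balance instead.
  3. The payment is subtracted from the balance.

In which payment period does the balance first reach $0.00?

6

Payment period 1: opening $4,063.23; interest $40.63 → $4,103.86; payment $764.06; balance $3,339.80
Payment period 2: opening $3,339.80; interest $33.39 → $3,373.19; payment $764.06; balance $2,609.13
Payment period 3: opening $2,609.13; interest $26.09 → $2,635.22; payment $764.06; balance $1,871.16
Payment period 4: opening $1,871.16; interest $18.71 → $1,889.87; payment $764.06; balance $1,125.81
Payment period 5: opening $1,125.81; interest $11.25 → $1,137.06; payment $764.06; balance $373.00
Payment period 6: opening $373.00; interest $3.73 → $376.73; payment $376.73; balance $0.00
Balance reaches $0.00 in payment period 6.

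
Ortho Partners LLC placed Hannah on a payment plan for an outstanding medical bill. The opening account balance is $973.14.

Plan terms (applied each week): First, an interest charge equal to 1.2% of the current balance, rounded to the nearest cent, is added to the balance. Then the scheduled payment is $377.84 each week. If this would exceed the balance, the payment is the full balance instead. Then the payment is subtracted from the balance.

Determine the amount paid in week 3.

$239.26

Week 1: $973.14 +$11.68 interest = $984.82; pay $377.84 → $606.98
Week 2: $606.98 +$7.28 interest = $614.26; pay $377.84 → $236.42
Week 3: $236.42 +$2.84 interest = $239.26; pay $239.26 → $0.00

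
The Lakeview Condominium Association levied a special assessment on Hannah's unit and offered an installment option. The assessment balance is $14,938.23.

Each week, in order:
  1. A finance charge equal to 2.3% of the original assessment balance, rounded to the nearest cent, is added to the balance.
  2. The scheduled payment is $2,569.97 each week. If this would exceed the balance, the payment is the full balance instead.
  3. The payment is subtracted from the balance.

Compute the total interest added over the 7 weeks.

$2,405.06

Week 1: $14,938.23 +$343.58 interest = $15,281.81; pay $2,569.97 → $12,711.84
Week 2: $12,711.84 +$343.58 interest = $13,055.42; pay $2,569.97 → $10,485.45
Week 3: $10,485.45 +$343.58 interest = $10,829.03; pay $2,569.97 → $8,259.06
Week 4: $8,259.06 +$343.58 interest = $8,602.64; pay $2,569.97 → $6,032.67
Week 5: $6,032.67 +$343.58 interest = $6,376.25; pay $2,569.97 → $3,806.28
Week 6: $3,806.28 +$343.58 interest = $4,149.86; pay $2,569.97 → $1,579.89
Week 7: $1,579.89 +$343.58 interest = $1,923.47; pay $1,923.47 → $0.00
Total interest: $343.58 + $343.58 + $343.58 + $343.58 + $343.58 + $343.58 + $343.58 = $2,405.06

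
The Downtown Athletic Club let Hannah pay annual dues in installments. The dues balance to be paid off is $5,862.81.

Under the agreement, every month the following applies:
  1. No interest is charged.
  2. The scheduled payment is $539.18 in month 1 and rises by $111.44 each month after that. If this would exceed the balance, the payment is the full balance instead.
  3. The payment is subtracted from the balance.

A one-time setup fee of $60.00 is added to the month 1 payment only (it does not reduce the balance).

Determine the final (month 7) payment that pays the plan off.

# | Opening | Payment | Fee | End bal
1 | $5,862.81 | $539.18 | $60.00 | $5,323.63
2 | $5,323.63 | $650.62 | — | $4,673.01
3 | $4,673.01 | $762.06 | — | $3,910.95
4 | $3,910.95 | $873.50 | — | $3,037.45
5 | $3,037.45 | $984.94 | — | $2,052.51
6 | $2,052.51 | $1,096.38 | — | $956.13
7 | $956.13 | $956.13 | — | $0.00

$956.13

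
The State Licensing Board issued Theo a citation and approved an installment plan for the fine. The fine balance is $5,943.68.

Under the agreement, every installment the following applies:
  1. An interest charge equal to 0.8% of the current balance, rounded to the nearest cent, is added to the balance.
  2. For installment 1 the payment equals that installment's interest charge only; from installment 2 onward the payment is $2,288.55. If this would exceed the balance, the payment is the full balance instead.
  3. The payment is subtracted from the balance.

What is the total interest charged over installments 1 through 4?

Installment 1: $5,943.68 +$47.55 interest = $5,991.23; pay $47.55 → $5,943.68
Installment 2: $5,943.68 +$47.55 interest = $5,991.23; pay $2,288.55 → $3,702.68
Installment 3: $3,702.68 +$29.62 interest = $3,732.30; pay $2,288.55 → $1,443.75
Installment 4: $1,443.75 +$11.55 interest = $1,455.30; pay $1,455.30 → $0.00
Total interest: $47.55 + $47.55 + $29.62 + $11.55 = $136.27

$136.27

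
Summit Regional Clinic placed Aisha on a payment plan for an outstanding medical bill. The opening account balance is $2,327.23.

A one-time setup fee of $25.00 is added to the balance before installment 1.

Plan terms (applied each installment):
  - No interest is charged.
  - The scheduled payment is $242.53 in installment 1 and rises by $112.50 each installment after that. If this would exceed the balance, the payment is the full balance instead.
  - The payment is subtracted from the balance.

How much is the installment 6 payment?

# | Opening | Payment | End bal
1 | $2,352.23 | $242.53 | $2,109.70
2 | $2,109.70 | $355.03 | $1,754.67
3 | $1,754.67 | $467.53 | $1,287.14
4 | $1,287.14 | $580.03 | $707.11
5 | $707.11 | $692.53 | $14.58
6 | $14.58 | $14.58 | $0.00

$14.58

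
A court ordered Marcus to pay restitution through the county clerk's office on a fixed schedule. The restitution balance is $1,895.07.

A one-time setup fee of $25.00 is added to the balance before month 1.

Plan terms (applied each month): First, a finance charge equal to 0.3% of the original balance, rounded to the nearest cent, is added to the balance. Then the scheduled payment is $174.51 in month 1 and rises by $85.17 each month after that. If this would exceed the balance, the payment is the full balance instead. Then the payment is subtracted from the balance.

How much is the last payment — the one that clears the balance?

$229.96

Month 1: $1,920.07 +$5.69 interest = $1,925.76; pay $174.51 → $1,751.25
Month 2: $1,751.25 +$5.69 interest = $1,756.94; pay $259.68 → $1,497.26
Month 3: $1,497.26 +$5.69 interest = $1,502.95; pay $344.85 → $1,158.10
Month 4: $1,158.10 +$5.69 interest = $1,163.79; pay $430.02 → $733.77
Month 5: $733.77 +$5.69 interest = $739.46; pay $515.19 → $224.27
Month 6: $224.27 +$5.69 interest = $229.96; pay $229.96 → $0.00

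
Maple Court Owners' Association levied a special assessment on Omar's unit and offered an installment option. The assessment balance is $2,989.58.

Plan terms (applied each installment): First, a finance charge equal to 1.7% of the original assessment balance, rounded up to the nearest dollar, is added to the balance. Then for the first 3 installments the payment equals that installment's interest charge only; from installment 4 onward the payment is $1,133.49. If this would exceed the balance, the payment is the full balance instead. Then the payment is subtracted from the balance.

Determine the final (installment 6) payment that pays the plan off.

Installment 1: $2,989.58 +$51.00 interest = $3,040.58; pay $51.00 → $2,989.58
Installment 2: $2,989.58 +$51.00 interest = $3,040.58; pay $51.00 → $2,989.58
Installment 3: $2,989.58 +$51.00 interest = $3,040.58; pay $51.00 → $2,989.58
Installment 4: $2,989.58 +$51.00 interest = $3,040.58; pay $1,133.49 → $1,907.09
Installment 5: $1,907.09 +$51.00 interest = $1,958.09; pay $1,133.49 → $824.60
Installment 6: $824.60 +$51.00 interest = $875.60; pay $875.60 → $0.00

$875.60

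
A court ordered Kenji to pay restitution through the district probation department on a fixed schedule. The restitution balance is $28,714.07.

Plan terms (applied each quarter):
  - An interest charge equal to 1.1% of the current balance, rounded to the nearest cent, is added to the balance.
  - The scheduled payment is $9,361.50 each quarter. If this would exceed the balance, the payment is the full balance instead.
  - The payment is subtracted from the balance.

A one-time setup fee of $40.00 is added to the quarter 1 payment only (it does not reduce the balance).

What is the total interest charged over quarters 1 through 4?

# | Opening | Interest | Payment | Fee | End bal
1 | $28,714.07 | $315.85 | $9,361.50 | $40.00 | $19,668.42
2 | $19,668.42 | $216.35 | $9,361.50 | — | $10,523.27
3 | $10,523.27 | $115.76 | $9,361.50 | — | $1,277.53
4 | $1,277.53 | $14.05 | $1,291.58 | — | $0.00
Total interest: $315.85 + $216.35 + $115.76 + $14.05 = $662.01

$662.01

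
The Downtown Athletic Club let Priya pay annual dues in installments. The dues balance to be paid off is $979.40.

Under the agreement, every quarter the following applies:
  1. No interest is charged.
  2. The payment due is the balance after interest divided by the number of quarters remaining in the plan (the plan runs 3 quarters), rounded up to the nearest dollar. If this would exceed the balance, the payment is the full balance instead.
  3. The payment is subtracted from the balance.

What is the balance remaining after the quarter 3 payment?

$0.00

Quarter 1: $979.40 − $327.00 → $652.40
Quarter 2: $652.40 − $327.00 → $325.40
Quarter 3: $325.40 − $325.40 → $0.00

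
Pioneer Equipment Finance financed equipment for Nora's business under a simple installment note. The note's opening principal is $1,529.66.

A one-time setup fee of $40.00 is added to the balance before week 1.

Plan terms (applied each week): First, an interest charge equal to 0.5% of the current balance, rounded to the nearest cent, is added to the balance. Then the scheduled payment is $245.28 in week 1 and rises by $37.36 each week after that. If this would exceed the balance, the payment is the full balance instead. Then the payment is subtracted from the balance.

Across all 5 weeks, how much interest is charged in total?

$25.44

Week 1: opening $1,569.66; interest $7.85 → $1,577.51; payment $245.28; balance $1,332.23
Week 2: opening $1,332.23; interest $6.66 → $1,338.89; payment $282.64; balance $1,056.25
Week 3: opening $1,056.25; interest $5.28 → $1,061.53; payment $320.00; balance $741.53
Week 4: opening $741.53; interest $3.71 → $745.24; payment $357.36; balance $387.88
Week 5: opening $387.88; interest $1.94 → $389.82; payment $389.82; balance $0.00
Total interest: $7.85 + $6.66 + $5.28 + $3.71 + $1.94 = $25.44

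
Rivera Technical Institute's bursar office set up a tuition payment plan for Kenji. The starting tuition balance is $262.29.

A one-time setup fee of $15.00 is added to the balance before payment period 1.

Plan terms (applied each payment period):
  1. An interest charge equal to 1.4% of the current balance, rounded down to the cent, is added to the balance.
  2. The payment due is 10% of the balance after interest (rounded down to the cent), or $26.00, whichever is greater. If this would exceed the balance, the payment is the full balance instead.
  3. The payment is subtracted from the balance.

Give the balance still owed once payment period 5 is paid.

Payment period 1: opening $277.29; interest $3.88 → $281.17; payment $28.11; balance $253.06
Payment period 2: opening $253.06; interest $3.54 → $256.60; payment $26.00; balance $230.60
Payment period 3: opening $230.60; interest $3.22 → $233.82; payment $26.00; balance $207.82
Payment period 4: opening $207.82; interest $2.90 → $210.72; payment $26.00; balance $184.72
Payment period 5: opening $184.72; interest $2.58 → $187.30; payment $26.00; balance $161.30

$161.30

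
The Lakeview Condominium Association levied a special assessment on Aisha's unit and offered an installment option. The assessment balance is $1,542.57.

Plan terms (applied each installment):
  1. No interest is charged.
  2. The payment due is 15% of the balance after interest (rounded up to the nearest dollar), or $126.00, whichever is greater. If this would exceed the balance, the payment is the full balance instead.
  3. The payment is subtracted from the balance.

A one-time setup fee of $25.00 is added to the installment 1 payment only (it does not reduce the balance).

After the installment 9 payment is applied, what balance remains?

Installment 1: $1,542.57 − $232.00 (+ $25.00 fee) → $1,310.57
Installment 2: $1,310.57 − $197.00 → $1,113.57
Installment 3: $1,113.57 − $168.00 → $945.57
Installment 4: $945.57 − $142.00 → $803.57
Installment 5: $803.57 − $126.00 → $677.57
Installment 6: $677.57 − $126.00 → $551.57
Installment 7: $551.57 − $126.00 → $425.57
Installment 8: $425.57 − $126.00 → $299.57
Installment 9: $299.57 − $126.00 → $173.57

$173.57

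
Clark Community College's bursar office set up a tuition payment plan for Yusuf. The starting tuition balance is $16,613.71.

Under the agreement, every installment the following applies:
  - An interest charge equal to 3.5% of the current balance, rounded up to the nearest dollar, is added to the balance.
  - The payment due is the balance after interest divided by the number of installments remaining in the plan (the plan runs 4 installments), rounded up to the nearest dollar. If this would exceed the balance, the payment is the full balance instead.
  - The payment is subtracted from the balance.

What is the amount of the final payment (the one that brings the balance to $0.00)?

Installment 1: opening $16,613.71; interest $582.00 → $17,195.71; payment $4,299.00; balance $12,896.71
Installment 2: opening $12,896.71; interest $452.00 → $13,348.71; payment $4,450.00; balance $8,898.71
Installment 3: opening $8,898.71; interest $312.00 → $9,210.71; payment $4,606.00; balance $4,604.71
Installment 4: opening $4,604.71; interest $162.00 → $4,766.71; payment $4,766.71; balance $0.00

$4,766.71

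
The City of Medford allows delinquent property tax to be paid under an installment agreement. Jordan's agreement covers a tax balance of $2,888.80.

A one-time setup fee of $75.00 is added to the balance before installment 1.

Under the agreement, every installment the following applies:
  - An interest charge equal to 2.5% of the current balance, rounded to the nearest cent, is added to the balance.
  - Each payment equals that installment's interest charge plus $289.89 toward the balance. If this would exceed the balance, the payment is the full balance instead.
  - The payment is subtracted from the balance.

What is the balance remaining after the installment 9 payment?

$354.79

Installment 1: opening $2,963.80; interest $74.10 → $3,037.90; payment $363.99; balance $2,673.91
Installment 2: opening $2,673.91; interest $66.85 → $2,740.76; payment $356.74; balance $2,384.02
Installment 3: opening $2,384.02; interest $59.60 → $2,443.62; payment $349.49; balance $2,094.13
Installment 4: opening $2,094.13; interest $52.35 → $2,146.48; payment $342.24; balance $1,804.24
Installment 5: opening $1,804.24; interest $45.11 → $1,849.35; payment $335.00; balance $1,514.35
Installment 6: opening $1,514.35; interest $37.86 → $1,552.21; payment $327.75; balance $1,224.46
Installment 7: opening $1,224.46; interest $30.61 → $1,255.07; payment $320.50; balance $934.57
Installment 8: opening $934.57; interest $23.36 → $957.93; payment $313.25; balance $644.68
Installment 9: opening $644.68; interest $16.12 → $660.80; payment $306.01; balance $354.79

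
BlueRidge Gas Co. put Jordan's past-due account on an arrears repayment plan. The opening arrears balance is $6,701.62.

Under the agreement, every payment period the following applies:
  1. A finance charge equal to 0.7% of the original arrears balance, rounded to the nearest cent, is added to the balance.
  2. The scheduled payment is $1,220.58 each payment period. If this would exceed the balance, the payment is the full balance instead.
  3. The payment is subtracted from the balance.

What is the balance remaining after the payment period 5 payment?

Payment period 1: opening $6,701.62; interest $46.91 → $6,748.53; payment $1,220.58; balance $5,527.95
Payment period 2: opening $5,527.95; interest $46.91 → $5,574.86; payment $1,220.58; balance $4,354.28
Payment period 3: opening $4,354.28; interest $46.91 → $4,401.19; payment $1,220.58; balance $3,180.61
Payment period 4: opening $3,180.61; interest $46.91 → $3,227.52; payment $1,220.58; balance $2,006.94
Payment period 5: opening $2,006.94; interest $46.91 → $2,053.85; payment $1,220.58; balance $833.27

$833.27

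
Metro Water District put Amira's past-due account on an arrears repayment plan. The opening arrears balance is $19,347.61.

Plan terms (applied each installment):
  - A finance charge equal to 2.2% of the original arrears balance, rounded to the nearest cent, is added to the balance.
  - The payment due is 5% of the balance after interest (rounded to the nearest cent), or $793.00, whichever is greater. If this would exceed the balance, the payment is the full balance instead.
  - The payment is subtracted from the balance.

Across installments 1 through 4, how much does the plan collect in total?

$3,791.30

Installment 1: opening $19,347.61; interest $425.65 → $19,773.26; payment $988.66; balance $18,784.60
Installment 2: opening $18,784.60; interest $425.65 → $19,210.25; payment $960.51; balance $18,249.74
Installment 3: opening $18,249.74; interest $425.65 → $18,675.39; payment $933.77; balance $17,741.62
Installment 4: opening $17,741.62; interest $425.65 → $18,167.27; payment $908.36; balance $17,258.91
Total paid: $3,791.30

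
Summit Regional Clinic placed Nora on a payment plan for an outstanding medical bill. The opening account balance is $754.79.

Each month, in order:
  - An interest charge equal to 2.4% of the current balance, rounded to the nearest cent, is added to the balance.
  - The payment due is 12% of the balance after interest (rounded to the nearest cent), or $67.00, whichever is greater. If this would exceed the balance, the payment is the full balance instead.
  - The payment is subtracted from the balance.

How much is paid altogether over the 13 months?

$874.33

Month 1: $754.79 +$18.11 interest = $772.90; pay $92.75 → $680.15
Month 2: $680.15 +$16.32 interest = $696.47; pay $83.58 → $612.89
Month 3: $612.89 +$14.71 interest = $627.60; pay $75.31 → $552.29
Month 4: $552.29 +$13.25 interest = $565.54; pay $67.86 → $497.68
Month 5: $497.68 +$11.94 interest = $509.62; pay $67.00 → $442.62
Month 6: $442.62 +$10.62 interest = $453.24; pay $67.00 → $386.24
Month 7: $386.24 +$9.27 interest = $395.51; pay $67.00 → $328.51
Month 8: $328.51 +$7.88 interest = $336.39; pay $67.00 → $269.39
Month 9: $269.39 +$6.47 interest = $275.86; pay $67.00 → $208.86
Month 10: $208.86 +$5.01 interest = $213.87; pay $67.00 → $146.87
Month 11: $146.87 +$3.52 interest = $150.39; pay $67.00 → $83.39
Month 12: $83.39 +$2.00 interest = $85.39; pay $67.00 → $18.39
Month 13: $18.39 +$0.44 interest = $18.83; pay $18.83 → $0.00
Total paid: $874.33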